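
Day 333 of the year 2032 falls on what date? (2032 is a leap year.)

Jan has 31 days (333 − 31 = 302 remain).
Feb has 29 days (302 − 29 = 273 remain).
Mar has 31 days (273 − 31 = 242 remain).
Apr has 30 days (242 − 30 = 212 remain).
May has 31 days (212 − 31 = 181 remain).
Jun has 30 days (181 − 30 = 151 remain).
Jul has 31 days (151 − 31 = 120 remain).
Aug has 31 days (120 − 31 = 89 remain).
Sep has 30 days (89 − 30 = 59 remain).
Oct has 31 days (59 − 31 = 28 remain).
28 into Nov → Nov 28.

Nov 28, 2032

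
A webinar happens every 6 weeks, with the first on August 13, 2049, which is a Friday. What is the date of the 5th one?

January 28, 2050

The 5th occurrence is 4 intervals after the first: 4 × 42 = 168 days after August 13, 2049.
August has 31 days — 18 days to the end of August leaves 150.
September has 30 days (120 left).
October has 31 days (89 left).
November has 30 days (59 left).
December has 31 days (28 left).
28 days into January → January 28, 2050.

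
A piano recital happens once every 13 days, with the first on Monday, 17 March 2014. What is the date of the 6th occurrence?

The 6th occurrence is 5 intervals after the first: 5 × 13 = 65 days after 17 March 2014.
March has 31 days — 14 days to the end of March leaves 51.
April has 30 days (21 left).
21 days into May → 21 May 2014.

21 May 2014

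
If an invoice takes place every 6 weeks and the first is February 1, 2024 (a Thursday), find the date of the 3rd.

The 3rd occurrence is 2 intervals after the first: 2 × 42 = 84 days after February 1, 2024.
February has 29 days — 28 days to the end of February leaves 56.
March has 31 days (25 left).
25 days into April → April 25, 2024.

April 25, 2024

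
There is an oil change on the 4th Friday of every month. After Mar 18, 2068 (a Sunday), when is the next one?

Mar 2068 starts on a Thursday; its first Friday is the 2nd, so the 4th Friday is the 23rd — Mar 23, 2068.
Mar 23, 2068 is after Mar 18, 2068, so that is the next one.

Mar 23, 2068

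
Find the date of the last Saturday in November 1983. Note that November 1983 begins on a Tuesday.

November 1983 begins on a Tuesday, so the first Saturday is November 5 (4 days later).
November 1983 has 30 days. Adding weeks: 5, 12, 19, 26 — the last one ≤ 30 is the 26th.

26 November 1983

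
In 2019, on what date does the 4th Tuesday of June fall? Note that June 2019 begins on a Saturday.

June 25, 2019

June 2019 begins on a Saturday, so the first Tuesday is June 4 (3 days later).
The 4th Tuesday is 3 weeks later: 4 + 21 = 25.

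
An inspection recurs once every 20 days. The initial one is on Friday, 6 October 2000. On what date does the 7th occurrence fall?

3 February 2001

The 7th occurrence is 6 intervals after the first: 6 × 20 = 120 days after 6 October 2000.
October has 31 days — 25 days to the end of October leaves 95.
November has 30 days (65 left).
December has 31 days (34 left).
January has 31 days (3 left).
3 days into February → 3 February 2001.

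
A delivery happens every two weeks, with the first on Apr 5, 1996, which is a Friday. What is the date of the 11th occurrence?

Aug 23, 1996

The 11th occurrence is 10 intervals after the first: 10 × 14 = 140 days after Apr 5, 1996.
Apr has 30 days — 25 days to the end of Apr leaves 115.
May has 31 days (84 left).
Jun has 30 days (54 left).
Jul has 31 days (23 left).
23 days into Aug → Aug 23, 1996.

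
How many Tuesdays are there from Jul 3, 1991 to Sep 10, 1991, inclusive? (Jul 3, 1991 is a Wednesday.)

10

Jul 3, 1991 is a Wednesday; the first Tuesday on or after it is Jul 9, 1991 (6 days later).
From Jul 9, 1991 to Sep 10, 1991: 22 + 31 + 10 = 63 days (rest of Jul, Aug, Sep).
63 ÷ 7 = 9 full weeks with remainder 0, so 9 more Tuesdays after the first → 10.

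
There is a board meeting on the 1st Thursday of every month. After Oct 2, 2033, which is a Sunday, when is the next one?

Oct 2033 starts on a Saturday, so its 1st Thursday is Oct 6, 2033 (5 days in).
Oct 6, 2033 is after Oct 2, 2033, so that is the next one.

Oct 6, 2033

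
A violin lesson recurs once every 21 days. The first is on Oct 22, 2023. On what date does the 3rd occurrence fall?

The 3rd occurrence is 2 intervals after the first: 2 × 21 = 42 days after Oct 22, 2023.
Oct has 31 days — 9 days to the end of Oct leaves 33.
Nov has 30 days (3 left).
3 days into Dec → Dec 3, 2023.

Dec 3, 2023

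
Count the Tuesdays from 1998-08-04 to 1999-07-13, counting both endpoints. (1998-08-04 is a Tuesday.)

1998-08-04 is a Tuesday; the first Tuesday on or after it is 1998-08-04.
From 1998-08-04 to 1999-07-13: 149 + 194 = 343 days (rest of 1998, to 1999-07-13 in 1999).
343 ÷ 7 = 49 full weeks with remainder 0, so 49 more Tuesdays after the first → 50.

50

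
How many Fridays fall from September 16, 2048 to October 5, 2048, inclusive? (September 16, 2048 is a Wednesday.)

3

September 16, 2048 is a Wednesday; the first Friday on or after it is September 18, 2048 (2 days later).
From September 18, 2048 to October 5, 2048: 12 + 5 = 17 days (rest of September, October).
17 ÷ 7 = 2 full weeks with remainder 3, so 2 more Fridays after the first → 3.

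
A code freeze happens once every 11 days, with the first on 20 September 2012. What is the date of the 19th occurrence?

The 19th occurrence is 18 intervals after the first: 18 × 11 = 198 days after 20 September 2012.
September has 30 days — 10 days to the end of September leaves 188.
October has 31 days (157 left).
November has 30 days (127 left).
December has 31 days (96 left).
January has 31 days (65 left).
February has 28 days (37 left).
March has 31 days (6 left).
6 days into April → 6 April 2013.

6 April 2013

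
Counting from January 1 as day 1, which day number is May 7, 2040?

Days in months before May: 31 + 29 + 31 + 30 = 121.
Plus 7 days into May → day 128.

128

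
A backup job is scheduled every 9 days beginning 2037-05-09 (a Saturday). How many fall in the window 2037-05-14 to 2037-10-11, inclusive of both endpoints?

Occurrences land 9·i days after 2037-05-09 for i = 0, 1, 2, …
2037-05-14 is 5 days after the start; 5 ÷ 9 = 0 remainder 5; since the remainder is 5, round up to i = 1. First occurrence in the window: #2 on 2037-05-18 (1×9 = 9 days in).
2037-10-11 is 155 days after the start; 155 ÷ 9 = 17 remainder 2. Last occurrence in the window: #18 on 2037-10-09.
Occurrences #2 through #18: 17 in total.

17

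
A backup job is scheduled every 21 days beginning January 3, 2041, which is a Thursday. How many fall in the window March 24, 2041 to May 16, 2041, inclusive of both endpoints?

3

Occurrences land 21·i days after January 3, 2041 for i = 0, 1, 2, …
March 24, 2041 is 80 days after the start; 80 ÷ 21 = 3 remainder 17; since the remainder is 17, round up to i = 4. First occurrence in the window: #5 on March 28, 2041 (4×21 = 84 days in).
May 16, 2041 is 133 days after the start; 133 ÷ 21 = 6 remainder 7. Last occurrence in the window: #7 on May 9, 2041.
Occurrences #5 through #7: 3 in total.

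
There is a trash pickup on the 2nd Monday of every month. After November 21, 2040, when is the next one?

December 10, 2040

November 2040 starts on a Thursday; its first Monday is the 5th, so the 2nd Monday is the 12th — November 12, 2040.
That is not after November 21, 2040, so look at December 2040.
December 2040 starts on a Saturday; its first Monday is the 3rd, so the 2nd Monday is the 10th — December 10, 2040.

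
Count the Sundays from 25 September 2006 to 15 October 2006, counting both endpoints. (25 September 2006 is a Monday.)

25 September 2006 is a Monday; the first Sunday on or after it is 1 October 2006 (6 days later).
From 1 October 2006 to 15 October 2006 is 15 − 1 = 14 days.
14 ÷ 7 = 2 full weeks with remainder 0, so 2 more Sundays after the first → 3.

3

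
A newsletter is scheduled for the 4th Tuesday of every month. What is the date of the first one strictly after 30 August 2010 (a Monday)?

August 2010 starts on a Sunday; its first Tuesday is the 3rd, so the 4th Tuesday is the 24th — 24 August 2010.
That is not after 30 August 2010, so look at September 2010.
September 2010 starts on a Wednesday; its first Tuesday is the 7th, so the 4th Tuesday is the 28th — 28 September 2010.

28 September 2010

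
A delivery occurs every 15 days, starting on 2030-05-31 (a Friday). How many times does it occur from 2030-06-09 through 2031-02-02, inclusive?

16

Occurrences land 15·i days after 2030-05-31 for i = 0, 1, 2, …
2030-06-09 is 9 days after the start; 9 ÷ 15 = 0 remainder 9; since the remainder is 9, round up to i = 1. First occurrence in the window: #2 on 2030-06-15 (1×15 = 15 days in).
2031-02-02 is 247 days after the start; 247 ÷ 15 = 16 remainder 7. Last occurrence in the window: #17 on 2031-01-26.
Occurrences #2 through #17: 16 in total.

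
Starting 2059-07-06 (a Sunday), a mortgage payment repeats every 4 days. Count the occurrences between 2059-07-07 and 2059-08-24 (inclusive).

12

Occurrences land 4·i days after 2059-07-06 for i = 0, 1, 2, …
2059-07-07 is 1 day after the start; 1 ÷ 4 = 0 remainder 1; since the remainder is 1, round up to i = 1. First occurrence in the window: #2 on 2059-07-10 (1×4 = 4 days in).
2059-08-24 is 49 days after the start; 49 ÷ 4 = 12 remainder 1. Last occurrence in the window: #13 on 2059-08-23.
Occurrences #2 through #13: 12 in total.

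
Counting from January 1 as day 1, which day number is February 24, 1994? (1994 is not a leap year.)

Days in months before February: 31 = 31.
Plus 24 days into February → day 55.

55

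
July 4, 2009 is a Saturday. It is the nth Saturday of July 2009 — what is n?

1st

Day 4 falls in week ⌈4/7⌉ of the month.
Days 1–7 hold the 1st Saturday, 8–14 the 2nd, 15–21 the 3rd, 22–28 the 4th, 29–31 the 5th.
4 is in the range for the 1st.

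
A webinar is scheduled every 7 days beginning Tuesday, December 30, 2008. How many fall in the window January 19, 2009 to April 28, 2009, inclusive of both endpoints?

Occurrences land 7·i days after December 30, 2008 for i = 0, 1, 2, …
January 19, 2009 is 20 days after the start; 20 ÷ 7 = 2 remainder 6; since the remainder is 6, round up to i = 3. First occurrence in the window: #4 on January 20, 2009 (3×7 = 21 days in).
April 28, 2009 is 119 days after the start; 119 ÷ 7 = 17 remainder 0. Last occurrence in the window: #18 on April 28, 2009.
Occurrences #4 through #18: 15 in total.

15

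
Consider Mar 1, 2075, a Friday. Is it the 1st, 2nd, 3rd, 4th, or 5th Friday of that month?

Day 1 falls in week ⌈1/7⌉ of the month.
Days 1–7 hold the 1st Friday, 8–14 the 2nd, 15–21 the 3rd, 22–28 the 4th, 29–31 the 5th.
1 is in the range for the 1st.

1st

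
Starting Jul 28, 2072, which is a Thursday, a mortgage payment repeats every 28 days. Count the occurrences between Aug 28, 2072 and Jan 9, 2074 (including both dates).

17

Occurrences land 28·i days after Jul 28, 2072 for i = 0, 1, 2, …
Aug 28, 2072 is 31 days after the start; 31 ÷ 28 = 1 remainder 3; since the remainder is 3, round up to i = 2. First occurrence in the window: #3 on Sep 22, 2072 (2×28 = 56 days in).
Jan 9, 2074 is 530 days after the start; 530 ÷ 28 = 18 remainder 26. Last occurrence in the window: #19 on Dec 14, 2073.
Occurrences #3 through #19: 17 in total.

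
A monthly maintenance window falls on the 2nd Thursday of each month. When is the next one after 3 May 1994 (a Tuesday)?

May 1994 starts on a Sunday; its first Thursday is the 5th, so the 2nd Thursday is the 12th — 12 May 1994.
12 May 1994 is after 3 May 1994, so that is the next one.

12 May 1994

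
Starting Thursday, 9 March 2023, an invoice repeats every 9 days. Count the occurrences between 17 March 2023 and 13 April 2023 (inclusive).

3

Occurrences land 9·i days after 9 March 2023 for i = 0, 1, 2, …
17 March 2023 is 8 days after the start; 8 ÷ 9 = 0 remainder 8; since the remainder is 8, round up to i = 1. First occurrence in the window: #2 on 18 March 2023 (1×9 = 9 days in).
13 April 2023 is 35 days after the start; 35 ÷ 9 = 3 remainder 8. Last occurrence in the window: #4 on 5 April 2023.
Occurrences #2 through #4: 3 in total.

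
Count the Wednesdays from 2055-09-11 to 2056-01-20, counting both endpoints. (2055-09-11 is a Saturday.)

2055-09-11 is a Saturday; the first Wednesday on or after it is 2055-09-15 (4 days later).
From 2055-09-15 to 2056-01-20: 15 + 31 + 30 + 31 + 20 = 127 days (rest of September, October, November, December, January).
127 ÷ 7 = 18 full weeks with remainder 1, so 18 more Wednesdays after the first → 19.

19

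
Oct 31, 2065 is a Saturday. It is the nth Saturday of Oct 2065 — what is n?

5th

Day 31 falls in week ⌈31/7⌉ of the month.
Days 1–7 hold the 1st Saturday, 8–14 the 2nd, 15–21 the 3rd, 22–28 the 4th, 29–31 the 5th.
31 is in the range for the 5th.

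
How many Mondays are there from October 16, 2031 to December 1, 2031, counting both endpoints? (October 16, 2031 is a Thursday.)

October 16, 2031 is a Thursday; the first Monday on or after it is October 20, 2031 (4 days later).
From October 20, 2031 to December 1, 2031: 11 + 30 + 1 = 42 days (rest of October, November, December).
42 ÷ 7 = 6 full weeks with remainder 0, so 6 more Mondays after the first → 7.

7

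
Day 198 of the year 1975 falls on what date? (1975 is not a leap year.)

July 17, 1975

January has 31 days (198 − 31 = 167 remain).
February has 28 days (167 − 28 = 139 remain).
March has 31 days (139 − 31 = 108 remain).
April has 30 days (108 − 30 = 78 remain).
May has 31 days (78 − 31 = 47 remain).
June has 30 days (47 − 30 = 17 remain).
17 into July → July 17.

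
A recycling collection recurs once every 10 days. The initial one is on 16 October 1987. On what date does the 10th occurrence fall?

The 10th occurrence is 9 intervals after the first: 9 × 10 = 90 days after 16 October 1987.
October has 31 days — 15 days to the end of October leaves 75.
November has 30 days (45 left).
December has 31 days (14 left).
14 days into January → 14 January 1988.

14 January 1988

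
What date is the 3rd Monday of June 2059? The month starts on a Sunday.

16 June 2059

June 2059 begins on a Sunday, so the first Monday is June 2 (1 day later).
The 3rd Monday is 2 weeks later: 2 + 14 = 16.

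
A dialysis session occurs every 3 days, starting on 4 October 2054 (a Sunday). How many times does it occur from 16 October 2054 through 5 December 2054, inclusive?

17

Occurrences land 3·i days after 4 October 2054 for i = 0, 1, 2, …
16 October 2054 is 12 days after the start; 12 ÷ 3 = 4 remainder 0. First occurrence in the window: #5 on 16 October 2054 (4×3 = 12 days in).
5 December 2054 is 62 days after the start; 62 ÷ 3 = 20 remainder 2. Last occurrence in the window: #21 on 3 December 2054.
Occurrences #5 through #21: 17 in total.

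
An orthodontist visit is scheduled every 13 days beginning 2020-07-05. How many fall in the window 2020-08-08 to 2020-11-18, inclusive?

8

Occurrences land 13·i days after 2020-07-05 for i = 0, 1, 2, …
2020-08-08 is 34 days after the start; 34 ÷ 13 = 2 remainder 8; since the remainder is 8, round up to i = 3. First occurrence in the window: #4 on 2020-08-13 (3×13 = 39 days in).
2020-11-18 is 136 days after the start; 136 ÷ 13 = 10 remainder 6. Last occurrence in the window: #11 on 2020-11-12.
Occurrences #4 through #11: 8 in total.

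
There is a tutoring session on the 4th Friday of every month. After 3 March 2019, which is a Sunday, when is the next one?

March 2019 starts on a Friday; its first Friday is the 1st, so the 4th Friday is the 22nd — 22 March 2019.
22 March 2019 is after 3 March 2019, so that is the next one.

22 March 2019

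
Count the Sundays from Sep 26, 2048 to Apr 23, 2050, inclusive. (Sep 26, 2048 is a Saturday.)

Sep 26, 2048 is a Saturday; the first Sunday on or after it is Sep 27, 2048 (1 day later).
From Sep 27, 2048 to Apr 23, 2050: 95 + 365 + 113 = 573 days (rest of 2048, 2049, to Apr 23, 2050 in 2050).
573 ÷ 7 = 81 full weeks with remainder 6, so 81 more Sundays after the first → 82.

82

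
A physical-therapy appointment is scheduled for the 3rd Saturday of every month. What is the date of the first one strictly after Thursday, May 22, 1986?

Jun 21, 1986

May 1986 starts on a Thursday; its first Saturday is the 3rd, so the 3rd Saturday is the 17th — May 17, 1986.
That is not after May 22, 1986, so look at Jun 1986.
Jun 1986 starts on a Sunday; its first Saturday is the 7th, so the 3rd Saturday is the 21st — Jun 21, 1986.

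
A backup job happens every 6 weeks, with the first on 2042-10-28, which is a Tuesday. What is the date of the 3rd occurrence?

The 3rd occurrence is 2 intervals after the first: 2 × 42 = 84 days after 2042-10-28.
October has 31 days — 3 days to the end of October leaves 81.
November has 30 days (51 left).
December has 31 days (20 left).
20 days into January → 2043-01-20.

2043-01-20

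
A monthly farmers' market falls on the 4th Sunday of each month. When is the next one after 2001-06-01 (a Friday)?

June 2001 starts on a Friday; its first Sunday is the 3rd, so the 4th Sunday is the 24th — 2001-06-24.
2001-06-24 is after 2001-06-01, so that is the next one.

2001-06-24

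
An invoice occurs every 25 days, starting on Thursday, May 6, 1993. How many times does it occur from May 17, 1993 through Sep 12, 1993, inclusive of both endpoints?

Occurrences land 25·i days after May 6, 1993 for i = 0, 1, 2, …
May 17, 1993 is 11 days after the start; 11 ÷ 25 = 0 remainder 11; since the remainder is 11, round up to i = 1. First occurrence in the window: #2 on May 31, 1993 (1×25 = 25 days in).
Sep 12, 1993 is 129 days after the start; 129 ÷ 25 = 5 remainder 4. Last occurrence in the window: #6 on Sep 8, 1993.
Occurrences #2 through #6: 5 in total.

5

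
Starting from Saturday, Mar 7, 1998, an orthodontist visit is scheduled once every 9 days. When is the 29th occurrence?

The 29th occurrence is 28 intervals after the first: 28 × 9 = 252 days after Mar 7, 1998.
Mar has 31 days — 24 days to the end of Mar leaves 228.
Apr has 30 days (198 left).
May has 31 days (167 left).
Jun has 30 days (137 left).
Jul has 31 days (106 left).
Aug has 31 days (75 left).
Sep has 30 days (45 left).
Oct has 31 days (14 left).
14 days into Nov → Nov 14, 1998.

Nov 14, 1998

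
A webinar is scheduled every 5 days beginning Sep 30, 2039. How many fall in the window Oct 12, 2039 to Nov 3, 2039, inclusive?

Occurrences land 5·i days after Sep 30, 2039 for i = 0, 1, 2, …
Oct 12, 2039 is 12 days after the start; 12 ÷ 5 = 2 remainder 2; since the remainder is 2, round up to i = 3. First occurrence in the window: #4 on Oct 15, 2039 (3×5 = 15 days in).
Nov 3, 2039 is 34 days after the start; 34 ÷ 5 = 6 remainder 4. Last occurrence in the window: #7 on Oct 30, 2039.
Occurrences #4 through #7: 4 in total.

4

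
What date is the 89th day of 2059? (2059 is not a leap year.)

30 March 2059

January has 31 days (89 − 31 = 58 remain).
February has 28 days (58 − 28 = 30 remain).
30 into March → March 30.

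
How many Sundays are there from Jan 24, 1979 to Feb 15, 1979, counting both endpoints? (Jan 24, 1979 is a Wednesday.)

Jan 24, 1979 is a Wednesday; the first Sunday on or after it is Jan 28, 1979 (4 days later).
From Jan 28, 1979 to Feb 15, 1979: 3 + 15 = 18 days (rest of Jan, Feb).
18 ÷ 7 = 2 full weeks with remainder 4, so 2 more Sundays after the first → 3.

3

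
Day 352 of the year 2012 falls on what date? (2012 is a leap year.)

December 17, 2012

January has 31 days (352 − 31 = 321 remain).
February has 29 days (321 − 29 = 292 remain).
March has 31 days (292 − 31 = 261 remain).
April has 30 days (261 − 30 = 231 remain).
May has 31 days (231 − 31 = 200 remain).
June has 30 days (200 − 30 = 170 remain).
July has 31 days (170 − 31 = 139 remain).
August has 31 days (139 − 31 = 108 remain).
September has 30 days (108 − 30 = 78 remain).
October has 31 days (78 − 31 = 47 remain).
November has 30 days (47 − 30 = 17 remain).
17 into December → December 17.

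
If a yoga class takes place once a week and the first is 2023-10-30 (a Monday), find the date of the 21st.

The 21st occurrence is 20 intervals after the first: 20 × 7 = 140 days after 2023-10-30.
October has 31 days — 1 day to the end of October leaves 139.
November has 30 days (109 left).
December has 31 days (78 left).
January has 31 days (47 left).
February has 29 days (18 left).
18 days into March → 2024-03-18.

2024-03-18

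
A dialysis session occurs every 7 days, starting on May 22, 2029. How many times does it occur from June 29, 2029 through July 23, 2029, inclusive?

3

Occurrences land 7·i days after May 22, 2029 for i = 0, 1, 2, …
June 29, 2029 is 38 days after the start; 38 ÷ 7 = 5 remainder 3; since the remainder is 3, round up to i = 6. First occurrence in the window: #7 on July 3, 2029 (6×7 = 42 days in).
July 23, 2029 is 62 days after the start; 62 ÷ 7 = 8 remainder 6. Last occurrence in the window: #9 on July 17, 2029.
Occurrences #7 through #9: 3 in total.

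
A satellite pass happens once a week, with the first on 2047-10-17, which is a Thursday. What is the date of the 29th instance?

2048-04-30

The 29th occurrence is 28 intervals after the first: 28 × 7 = 196 days after 2047-10-17.
October has 31 days — 14 days to the end of October leaves 182.
November has 30 days (152 left).
December has 31 days (121 left).
January has 31 days (90 left).
February has 29 days (61 left).
March has 31 days (30 left).
30 days into April → 2048-04-30.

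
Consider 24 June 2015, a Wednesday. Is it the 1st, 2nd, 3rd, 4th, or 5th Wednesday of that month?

4th

Day 24 falls in week ⌈24/7⌉ of the month.
Days 1–7 hold the 1st Wednesday, 8–14 the 2nd, 15–21 the 3rd, 22–28 the 4th, 29–31 the 5th.
24 is in the range for the 4th.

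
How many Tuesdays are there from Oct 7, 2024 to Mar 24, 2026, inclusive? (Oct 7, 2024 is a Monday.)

Oct 7, 2024 is a Monday; the first Tuesday on or after it is Oct 8, 2024 (1 day later).
From Oct 8, 2024 to Mar 24, 2026: 84 + 365 + 83 = 532 days (rest of 2024, 2025, to Mar 24, 2026 in 2026).
532 ÷ 7 = 76 full weeks with remainder 0, so 76 more Tuesdays after the first → 77.

77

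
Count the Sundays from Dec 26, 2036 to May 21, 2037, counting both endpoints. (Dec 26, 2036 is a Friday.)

21

Dec 26, 2036 is a Friday; the first Sunday on or after it is Dec 28, 2036 (2 days later).
From Dec 28, 2036 to May 21, 2037: 3 + 31 + 28 + 31 + 30 + 21 = 144 days (rest of Dec, Jan, Feb, Mar, Apr, May).
144 ÷ 7 = 20 full weeks with remainder 4, so 20 more Sundays after the first → 21.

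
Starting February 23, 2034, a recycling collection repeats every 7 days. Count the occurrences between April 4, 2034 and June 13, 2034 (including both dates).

Occurrences land 7·i days after February 23, 2034 for i = 0, 1, 2, …
April 4, 2034 is 40 days after the start; 40 ÷ 7 = 5 remainder 5; since the remainder is 5, round up to i = 6. First occurrence in the window: #7 on April 6, 2034 (6×7 = 42 days in).
June 13, 2034 is 110 days after the start; 110 ÷ 7 = 15 remainder 5. Last occurrence in the window: #16 on June 8, 2034.
Occurrences #7 through #16: 10 in total.

10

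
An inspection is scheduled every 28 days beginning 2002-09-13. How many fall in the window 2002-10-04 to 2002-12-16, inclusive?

Occurrences land 28·i days after 2002-09-13 for i = 0, 1, 2, …
2002-10-04 is 21 days after the start; 21 ÷ 28 = 0 remainder 21; since the remainder is 21, round up to i = 1. First occurrence in the window: #2 on 2002-10-11 (1×28 = 28 days in).
2002-12-16 is 94 days after the start; 94 ÷ 28 = 3 remainder 10. Last occurrence in the window: #4 on 2002-12-06.
Occurrences #2 through #4: 3 in total.

3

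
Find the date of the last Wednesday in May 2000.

31 May 2000

The first Wednesday of May 2000 is May 3.
May 2000 has 31 days. Adding weeks: 3, 10, 17, 24, 31 — the last one ≤ 31 is the 31st.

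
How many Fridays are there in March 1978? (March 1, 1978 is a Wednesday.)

5

March 1, 1978 is a Wednesday; the first Friday on or after it is March 3, 1978 (2 days later).
From March 3, 1978 to March 31, 1978 is 31 − 3 = 28 days.
28 ÷ 7 = 4 full weeks with remainder 0, so 4 more Fridays after the first → 5.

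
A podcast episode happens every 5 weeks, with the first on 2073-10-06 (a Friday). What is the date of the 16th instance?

2075-03-15

The 16th occurrence is 15 intervals after the first: 15 × 35 = 525 days after 2073-10-06.
October has 31 days — 25 days to the end of October leaves 500.
From end of October to end of 2073 is 61 days (439 left).
2074 has 365 days (74 left).
January has 31 days (43 left).
February has 28 days (15 left).
15 days into March → 2075-03-15.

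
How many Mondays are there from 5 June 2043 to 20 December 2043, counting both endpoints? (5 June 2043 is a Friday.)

28

5 June 2043 is a Friday; the first Monday on or after it is 8 June 2043 (3 days later).
From 8 June 2043 to 20 December 2043: 22 + 31 + 31 + 30 + 31 + 30 + 20 = 195 days (rest of June, July, August, September, October, November, December).
195 ÷ 7 = 27 full weeks with remainder 6, so 27 more Mondays after the first → 28.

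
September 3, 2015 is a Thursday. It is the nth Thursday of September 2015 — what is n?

Day 3 falls in week ⌈3/7⌉ of the month.
Days 1–7 hold the 1st Thursday, 8–14 the 2nd, 15–21 the 3rd, 22–28 the 4th, 29–31 the 5th.
3 is in the range for the 1st.

1st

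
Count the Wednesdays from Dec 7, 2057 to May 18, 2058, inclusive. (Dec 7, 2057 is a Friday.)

23

Dec 7, 2057 is a Friday; the first Wednesday on or after it is Dec 12, 2057 (5 days later).
From Dec 12, 2057 to May 18, 2058: 19 + 31 + 28 + 31 + 30 + 18 = 157 days (rest of Dec, Jan, Feb, Mar, Apr, May).
157 ÷ 7 = 22 full weeks with remainder 3, so 22 more Wednesdays after the first → 23.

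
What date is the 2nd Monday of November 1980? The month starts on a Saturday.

November 1980 begins on a Saturday, so the first Monday is November 3 (2 days later).
The 2nd Monday is 1 weeks later: 3 + 7 = 10.

November 10, 1980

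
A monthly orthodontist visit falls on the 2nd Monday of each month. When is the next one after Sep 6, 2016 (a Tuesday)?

Sep 2016 starts on a Thursday; its first Monday is the 5th, so the 2nd Monday is the 12th — Sep 12, 2016.
Sep 12, 2016 is after Sep 6, 2016, so that is the next one.

Sep 12, 2016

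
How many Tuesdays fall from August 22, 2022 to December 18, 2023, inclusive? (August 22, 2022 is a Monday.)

August 22, 2022 is a Monday; the first Tuesday on or after it is August 23, 2022 (1 day later).
From August 23, 2022 to December 18, 2023: 130 + 352 = 482 days (rest of 2022, to December 18, 2023 in 2023).
482 ÷ 7 = 68 full weeks with remainder 6, so 68 more Tuesdays after the first → 69.

69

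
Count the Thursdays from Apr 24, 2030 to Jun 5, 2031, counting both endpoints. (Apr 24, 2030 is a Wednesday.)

59

Apr 24, 2030 is a Wednesday; the first Thursday on or after it is Apr 25, 2030 (1 day later).
From Apr 25, 2030 to Jun 5, 2031: 250 + 156 = 406 days (rest of 2030, to Jun 5, 2031 in 2031).
406 ÷ 7 = 58 full weeks with remainder 0, so 58 more Thursdays after the first → 59.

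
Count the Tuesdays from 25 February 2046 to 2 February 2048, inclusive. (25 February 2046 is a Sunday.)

101

25 February 2046 is a Sunday; the first Tuesday on or after it is 27 February 2046 (2 days later).
From 27 February 2046 to 2 February 2048: 307 + 365 + 33 = 705 days (rest of 2046, 2047, to 2 February 2048 in 2048).
705 ÷ 7 = 100 full weeks with remainder 5, so 100 more Tuesdays after the first → 101.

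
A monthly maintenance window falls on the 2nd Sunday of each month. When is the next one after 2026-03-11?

March 2026 starts on a Sunday; its first Sunday is the 1st, so the 2nd Sunday is the 8th — 2026-03-08.
That is not after 2026-03-11, so look at April 2026.
April 2026 starts on a Wednesday; its first Sunday is the 5th, so the 2nd Sunday is the 12th — 2026-04-12.

2026-04-12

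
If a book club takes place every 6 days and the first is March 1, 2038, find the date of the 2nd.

March 7, 2038

The 2nd occurrence is 1 interval after the first: 1 × 6 = 6 days after March 1, 2038.
6 days later is March 7, 2038.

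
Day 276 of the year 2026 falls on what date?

October 3, 2026

January has 31 days (276 − 31 = 245 remain).
February has 28 days (245 − 28 = 217 remain).
March has 31 days (217 − 31 = 186 remain).
April has 30 days (186 − 30 = 156 remain).
May has 31 days (156 − 31 = 125 remain).
June has 30 days (125 − 30 = 95 remain).
July has 31 days (95 − 31 = 64 remain).
August has 31 days (64 − 31 = 33 remain).
September has 30 days (33 − 30 = 3 remain).
3 into October → October 3.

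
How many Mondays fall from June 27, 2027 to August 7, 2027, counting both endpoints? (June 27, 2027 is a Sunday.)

June 27, 2027 is a Sunday; the first Monday on or after it is June 28, 2027 (1 day later).
From June 28, 2027 to August 7, 2027: 2 + 31 + 7 = 40 days (rest of June, July, August).
40 ÷ 7 = 5 full weeks with remainder 5, so 5 more Mondays after the first → 6.

6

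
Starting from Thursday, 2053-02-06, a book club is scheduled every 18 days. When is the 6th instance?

The 6th occurrence is 5 intervals after the first: 5 × 18 = 90 days after 2053-02-06.
February has 28 days — 22 days to the end of February leaves 68.
March has 31 days (37 left).
April has 30 days (7 left).
7 days into May → 2053-05-07.

2053-05-07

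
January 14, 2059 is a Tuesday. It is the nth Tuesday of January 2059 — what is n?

2nd

Day 14 falls in week ⌈14/7⌉ of the month.
Days 1–7 hold the 1st Tuesday, 8–14 the 2nd, 15–21 the 3rd, 22–28 the 4th, 29–31 the 5th.
14 is in the range for the 2nd.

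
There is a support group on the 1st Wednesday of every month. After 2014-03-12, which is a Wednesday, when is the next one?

March 2014 starts on a Saturday, so its 1st Wednesday is 2014-03-05 (4 days in).
That is not after 2014-03-12, so look at April 2014.
April 2014 starts on a Tuesday, so its 1st Wednesday is 2014-04-02 (1 day in).

2014-04-02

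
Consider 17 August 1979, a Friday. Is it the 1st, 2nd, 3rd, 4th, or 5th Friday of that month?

Day 17 falls in week ⌈17/7⌉ of the month.
Days 1–7 hold the 1st Friday, 8–14 the 2nd, 15–21 the 3rd, 22–28 the 4th, 29–31 the 5th.
17 is in the range for the 3rd.

3rd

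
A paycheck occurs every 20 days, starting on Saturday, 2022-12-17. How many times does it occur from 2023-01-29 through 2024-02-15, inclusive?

Occurrences land 20·i days after 2022-12-17 for i = 0, 1, 2, …
2023-01-29 is 43 days after the start; 43 ÷ 20 = 2 remainder 3; since the remainder is 3, round up to i = 3. First occurrence in the window: #4 on 2023-02-15 (3×20 = 60 days in).
2024-02-15 is 425 days after the start; 425 ÷ 20 = 21 remainder 5. Last occurrence in the window: #22 on 2024-02-10.
Occurrences #4 through #22: 19 in total.

19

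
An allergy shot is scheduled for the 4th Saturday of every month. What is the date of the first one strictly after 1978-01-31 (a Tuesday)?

January 1978 starts on a Sunday; its first Saturday is the 7th, so the 4th Saturday is the 28th — 1978-01-28.
That is not after 1978-01-31, so look at February 1978.
February 1978 starts on a Wednesday; its first Saturday is the 4th, so the 4th Saturday is the 25th — 1978-02-25.

1978-02-25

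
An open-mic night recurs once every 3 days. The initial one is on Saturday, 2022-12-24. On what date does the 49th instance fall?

The 49th occurrence is 48 intervals after the first: 48 × 3 = 144 days after 2022-12-24.
December has 31 days — 7 days to the end of December leaves 137.
January has 31 days (106 left).
February has 28 days (78 left).
March has 31 days (47 left).
April has 30 days (17 left).
17 days into May → 2023-05-17.

2023-05-17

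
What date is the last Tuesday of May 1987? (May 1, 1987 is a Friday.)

May 1987 begins on a Friday, so the first Tuesday is May 5 (4 days later).
May 1987 has 31 days. Adding weeks: 5, 12, 19, 26 — the last one ≤ 31 is the 26th.

1987-05-26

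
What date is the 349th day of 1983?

January has 31 days (349 − 31 = 318 remain).
February has 28 days (318 − 28 = 290 remain).
March has 31 days (290 − 31 = 259 remain).
April has 30 days (259 − 30 = 229 remain).
May has 31 days (229 − 31 = 198 remain).
June has 30 days (198 − 30 = 168 remain).
July has 31 days (168 − 31 = 137 remain).
August has 31 days (137 − 31 = 106 remain).
September has 30 days (106 − 30 = 76 remain).
October has 31 days (76 − 31 = 45 remain).
November has 30 days (45 − 30 = 15 remain).
15 into December → December 15.

1983-12-15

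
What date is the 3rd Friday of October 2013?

October 2013 begins on a Tuesday, so the first Friday is October 4 (3 days later).
The 3rd Friday is 2 weeks later: 4 + 14 = 18.

18 October 2013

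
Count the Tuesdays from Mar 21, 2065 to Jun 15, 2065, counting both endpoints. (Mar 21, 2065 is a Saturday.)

Mar 21, 2065 is a Saturday; the first Tuesday on or after it is Mar 24, 2065 (3 days later).
From Mar 24, 2065 to Jun 15, 2065: 7 + 30 + 31 + 15 = 83 days (rest of Mar, Apr, May, Jun).
83 ÷ 7 = 11 full weeks with remainder 6, so 11 more Tuesdays after the first → 12.

12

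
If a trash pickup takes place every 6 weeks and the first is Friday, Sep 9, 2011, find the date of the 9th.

Aug 10, 2012

The 9th occurrence is 8 intervals after the first: 8 × 42 = 336 days after Sep 9, 2011.
Sep has 30 days — 21 days to the end of Sep leaves 315.
Oct has 31 days (284 left).
Nov has 30 days (254 left).
Dec has 31 days (223 left).
Jan has 31 days (192 left).
Feb has 29 days (163 left).
Mar has 31 days (132 left).
Apr has 30 days (102 left).
May has 31 days (71 left).
Jun has 30 days (41 left).
Jul has 31 days (10 left).
10 days into Aug → Aug 10, 2012.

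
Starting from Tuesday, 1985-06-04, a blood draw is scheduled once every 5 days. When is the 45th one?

The 45th occurrence is 44 intervals after the first: 44 × 5 = 220 days after 1985-06-04.
June has 30 days — 26 days to the end of June leaves 194.
July has 31 days (163 left).
August has 31 days (132 left).
September has 30 days (102 left).
October has 31 days (71 left).
November has 30 days (41 left).
December has 31 days (10 left).
10 days into January → 1986-01-10.

1986-01-10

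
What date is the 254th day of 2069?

2069-09-11

January has 31 days (254 − 31 = 223 remain).
February has 28 days (223 − 28 = 195 remain).
March has 31 days (195 − 31 = 164 remain).
April has 30 days (164 − 30 = 134 remain).
May has 31 days (134 − 31 = 103 remain).
June has 30 days (103 − 30 = 73 remain).
July has 31 days (73 − 31 = 42 remain).
August has 31 days (42 − 31 = 11 remain).
11 into September → September 11.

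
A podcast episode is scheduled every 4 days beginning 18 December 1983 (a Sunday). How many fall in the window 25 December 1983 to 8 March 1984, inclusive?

Occurrences land 4·i days after 18 December 1983 for i = 0, 1, 2, …
25 December 1983 is 7 days after the start; 7 ÷ 4 = 1 remainder 3; since the remainder is 3, round up to i = 2. First occurrence in the window: #3 on 26 December 1983 (2×4 = 8 days in).
8 March 1984 is 81 days after the start; 81 ÷ 4 = 20 remainder 1. Last occurrence in the window: #21 on 7 March 1984.
Occurrences #3 through #21: 19 in total.

19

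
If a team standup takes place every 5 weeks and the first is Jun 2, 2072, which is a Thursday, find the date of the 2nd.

The 2nd occurrence is 1 interval after the first: 1 × 35 = 35 days after Jun 2, 2072.
Jun has 30 days — 28 days to the end of Jun leaves 7.
7 days into Jul → Jul 7, 2072.

Jul 7, 2072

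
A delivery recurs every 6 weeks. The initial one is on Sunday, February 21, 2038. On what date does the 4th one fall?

The 4th occurrence is 3 intervals after the first: 3 × 42 = 126 days after February 21, 2038.
February has 28 days — 7 days to the end of February leaves 119.
March has 31 days (88 left).
April has 30 days (58 left).
May has 31 days (27 left).
27 days into June → June 27, 2038.

June 27, 2038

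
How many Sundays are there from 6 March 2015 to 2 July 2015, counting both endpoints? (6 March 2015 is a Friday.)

17

6 March 2015 is a Friday; the first Sunday on or after it is 8 March 2015 (2 days later).
From 8 March 2015 to 2 July 2015: 23 + 30 + 31 + 30 + 2 = 116 days (rest of March, April, May, June, July).
116 ÷ 7 = 16 full weeks with remainder 4, so 16 more Sundays after the first → 17.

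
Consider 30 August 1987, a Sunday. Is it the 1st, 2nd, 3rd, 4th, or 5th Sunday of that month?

Day 30 falls in week ⌈30/7⌉ of the month.
Days 1–7 hold the 1st Sunday, 8–14 the 2nd, 15–21 the 3rd, 22–28 the 4th, 29–31 the 5th.
30 is in the range for the 5th.

5th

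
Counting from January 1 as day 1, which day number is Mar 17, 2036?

77

Days in months before Mar: 31 + 29 = 60.
Plus 17 days into Mar → day 77.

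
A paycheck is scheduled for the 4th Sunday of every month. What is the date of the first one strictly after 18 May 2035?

May 2035 starts on a Tuesday; its first Sunday is the 6th, so the 4th Sunday is the 27th — 27 May 2035.
27 May 2035 is after 18 May 2035, so that is the next one.

27 May 2035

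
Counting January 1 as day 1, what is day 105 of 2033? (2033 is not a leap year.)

January has 31 days (105 − 31 = 74 remain).
February has 28 days (74 − 28 = 46 remain).
March has 31 days (46 − 31 = 15 remain).
15 into April → April 15.

15 April 2033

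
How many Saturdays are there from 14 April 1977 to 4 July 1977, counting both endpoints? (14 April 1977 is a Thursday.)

12

14 April 1977 is a Thursday; the first Saturday on or after it is 16 April 1977 (2 days later).
From 16 April 1977 to 4 July 1977: 14 + 31 + 30 + 4 = 79 days (rest of April, May, June, July).
79 ÷ 7 = 11 full weeks with remainder 2, so 11 more Saturdays after the first → 12.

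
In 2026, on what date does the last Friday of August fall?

The first Friday of August 2026 is August 7.
August 2026 has 31 days. Adding weeks: 7, 14, 21, 28 — the last one ≤ 31 is the 28th.

August 28, 2026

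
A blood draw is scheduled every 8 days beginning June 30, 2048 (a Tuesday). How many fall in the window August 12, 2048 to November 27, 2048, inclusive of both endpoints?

13

Occurrences land 8·i days after June 30, 2048 for i = 0, 1, 2, …
August 12, 2048 is 43 days after the start; 43 ÷ 8 = 5 remainder 3; since the remainder is 3, round up to i = 6. First occurrence in the window: #7 on August 17, 2048 (6×8 = 48 days in).
November 27, 2048 is 150 days after the start; 150 ÷ 8 = 18 remainder 6. Last occurrence in the window: #19 on November 21, 2048.
Occurrences #7 through #19: 13 in total.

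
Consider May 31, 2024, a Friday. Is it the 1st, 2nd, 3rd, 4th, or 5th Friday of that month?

5th

Day 31 falls in week ⌈31/7⌉ of the month.
Days 1–7 hold the 1st Friday, 8–14 the 2nd, 15–21 the 3rd, 22–28 the 4th, 29–31 the 5th.
31 is in the range for the 5th.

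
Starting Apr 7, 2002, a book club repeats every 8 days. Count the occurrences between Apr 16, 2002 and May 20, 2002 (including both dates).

Occurrences land 8·i days after Apr 7, 2002 for i = 0, 1, 2, …
Apr 16, 2002 is 9 days after the start; 9 ÷ 8 = 1 remainder 1; since the remainder is 1, round up to i = 2. First occurrence in the window: #3 on Apr 23, 2002 (2×8 = 16 days in).
May 20, 2002 is 43 days after the start; 43 ÷ 8 = 5 remainder 3. Last occurrence in the window: #6 on May 17, 2002.
Occurrences #3 through #6: 4 in total.

4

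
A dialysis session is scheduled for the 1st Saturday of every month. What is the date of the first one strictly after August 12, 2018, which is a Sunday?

September 1, 2018

August 2018 starts on a Wednesday, so its 1st Saturday is August 4, 2018 (3 days in).
That is not after August 12, 2018, so look at September 2018.
September 2018 starts on a Saturday, so its 1st Saturday is September 1, 2018.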